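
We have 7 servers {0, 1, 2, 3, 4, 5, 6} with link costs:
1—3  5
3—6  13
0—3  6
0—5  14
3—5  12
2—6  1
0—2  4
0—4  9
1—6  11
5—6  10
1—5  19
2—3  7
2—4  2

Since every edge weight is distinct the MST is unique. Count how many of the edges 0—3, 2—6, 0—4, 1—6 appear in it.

Sort edges by weight, then run Kruskal:
2—6 (1): add. Components now {0} {1} {2,6} {3} {4} {5}
2—4 (2): add. Components now {0} {1} {2,4,6} {3} {5}
0—2 (4): add. Components now {0,2,4,6} {1} {3} {5}
1—3 (5): add. Components now {0,2,4,6} {1,3} {5}
0—3 (6): add. Components now {0,1,2,3,4,6} {5}
2—3 (7): skip — 2 and 3 already connected.
0—4 (9): skip — 0 and 4 already connected.
5—6 (10): add. Components now {0,1,2,3,4,5,6}
MST edge set: {2—6, 2—4, 0—2, 1—3, 0—3, 5—6}.
Of the listed edges, {0—3, 2—6} are in the MST → 2.

2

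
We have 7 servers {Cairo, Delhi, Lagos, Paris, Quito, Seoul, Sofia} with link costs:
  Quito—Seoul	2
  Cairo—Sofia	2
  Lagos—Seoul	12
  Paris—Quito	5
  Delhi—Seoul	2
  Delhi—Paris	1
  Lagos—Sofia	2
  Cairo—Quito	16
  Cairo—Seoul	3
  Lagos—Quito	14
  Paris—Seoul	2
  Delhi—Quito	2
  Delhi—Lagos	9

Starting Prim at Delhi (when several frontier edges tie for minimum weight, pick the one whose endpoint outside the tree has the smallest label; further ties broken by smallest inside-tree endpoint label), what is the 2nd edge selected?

Delhi-Quito

Prim, starting at Delhi.
Step 1: cheapest edge leaving the tree is Delhi—Paris (1); add Paris.
Step 2: cheapest edge leaving the tree is Delhi—Quito (2); add Quito.
Step 3: cheapest edge leaving the tree is Delhi—Seoul (2); add Seoul.
Step 4: cheapest edge leaving the tree is Cairo—Seoul (3); add Cairo.
Step 5: cheapest edge leaving the tree is Cairo—Sofia (2); add Sofia.
Step 6: cheapest edge leaving the tree is Lagos—Sofia (2); add Lagos.
The 2nd edge added is Delhi—Quito.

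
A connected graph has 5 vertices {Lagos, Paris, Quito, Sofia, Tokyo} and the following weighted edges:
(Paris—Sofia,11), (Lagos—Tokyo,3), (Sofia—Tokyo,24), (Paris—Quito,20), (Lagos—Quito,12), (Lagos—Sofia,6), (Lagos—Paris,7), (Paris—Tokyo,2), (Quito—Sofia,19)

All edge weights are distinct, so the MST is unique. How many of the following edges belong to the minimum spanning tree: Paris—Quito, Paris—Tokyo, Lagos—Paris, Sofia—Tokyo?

Kruskal: consider edges lightest-first.
Paris—Tokyo (2): add. Components now {Paris,Tokyo} {Quito} {Sofia} {Lagos}
Lagos—Tokyo (3): add. Components now {Lagos,Paris,Tokyo} {Quito} {Sofia}
Lagos—Sofia (6): add. Components now {Lagos,Paris,Sofia,Tokyo} {Quito}
Lagos—Paris (7): skip — Paris and Lagos already connected.
Paris—Sofia (11): skip — Paris and Sofia already connected.
Lagos—Quito (12): add. Components now {Lagos,Paris,Quito,Sofia,Tokyo}
MST edge set: {Paris—Tokyo, Lagos—Tokyo, Lagos—Sofia, Lagos—Quito}.
Of the listed edges, {Paris—Tokyo} are in the MST → 1.

1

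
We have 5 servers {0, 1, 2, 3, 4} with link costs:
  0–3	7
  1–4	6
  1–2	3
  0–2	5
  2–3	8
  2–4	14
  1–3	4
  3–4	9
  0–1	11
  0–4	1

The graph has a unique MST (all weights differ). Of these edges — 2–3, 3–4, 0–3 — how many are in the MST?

Sort edges by weight, then run Kruskal:
0–4 (1): add — endpoints in different components.
1–2 (3): add — endpoints in different components.
1–3 (4): add — endpoints in different components.
0–2 (5): add — endpoints in different components.
MST edge set: {0–4, 1–2, 1–3, 0–2}.
Of the listed edges, {} are in the MST → 0.

0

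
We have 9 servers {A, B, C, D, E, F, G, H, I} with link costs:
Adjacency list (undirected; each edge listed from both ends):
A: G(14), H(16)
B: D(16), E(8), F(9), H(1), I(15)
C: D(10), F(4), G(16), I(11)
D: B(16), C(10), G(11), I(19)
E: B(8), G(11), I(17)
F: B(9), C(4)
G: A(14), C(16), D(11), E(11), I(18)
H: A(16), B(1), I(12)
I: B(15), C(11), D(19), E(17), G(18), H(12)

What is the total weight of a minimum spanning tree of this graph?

Sort edges by weight, then run Kruskal:
B—H (1): add — endpoints in different components.
C—F (4): add — endpoints in different components.
B—E (8): add — endpoints in different components.
B—F (9): add — endpoints in different components.
C—D (10): add — endpoints in different components.
C—I (11): add — endpoints in different components.
D—G (11): add — endpoints in different components.
E—G (11): skip — E and G already connected.
H—I (12): skip — H and I already connected.
A—G (14): add — endpoints in different components.
MST edges: B—H, C—F, B—E, B—F, C—D, C—I, D—G, A—G; total weight 1+4+8+9+10+11+11+14 = 68.

68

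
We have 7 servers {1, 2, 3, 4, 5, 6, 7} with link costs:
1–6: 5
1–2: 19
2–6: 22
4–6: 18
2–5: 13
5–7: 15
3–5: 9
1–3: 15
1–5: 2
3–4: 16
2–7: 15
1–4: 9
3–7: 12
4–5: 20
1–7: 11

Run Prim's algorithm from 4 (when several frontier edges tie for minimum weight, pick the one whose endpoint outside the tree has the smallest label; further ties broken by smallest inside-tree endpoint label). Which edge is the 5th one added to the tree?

1-7

Grow the tree from 4 using Prim:
Step 1: cheapest edge leaving the tree is 1–4 (9); add 1.
Step 2: cheapest edge leaving the tree is 1–5 (2); add 5.
Step 3: cheapest edge leaving the tree is 1–6 (5); add 6.
Step 4: cheapest edge leaving the tree is 3–5 (9); add 3.
Step 5: cheapest edge leaving the tree is 1–7 (11); add 7.
Step 6: cheapest edge leaving the tree is 2–5 (13); add 2.
The 5th edge added is 1–7.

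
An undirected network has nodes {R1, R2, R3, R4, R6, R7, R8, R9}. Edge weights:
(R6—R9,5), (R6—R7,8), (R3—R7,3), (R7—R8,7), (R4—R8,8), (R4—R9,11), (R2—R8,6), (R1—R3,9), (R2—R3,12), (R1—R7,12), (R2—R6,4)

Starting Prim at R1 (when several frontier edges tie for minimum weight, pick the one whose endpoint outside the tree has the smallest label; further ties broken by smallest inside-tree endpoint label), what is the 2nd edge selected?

R3-R7

Grow the tree from R1 using Prim:
Step 1: frontier [R1—R3 9, R1—R7 12] → take R1—R3 (9); add R3.
Step 2: frontier [R1—R7 12, R3—R7 3, R2—R3 12] → take R3—R7 (3); add R7.
Step 3: frontier [R2—R3 12, R7—R8 7, R6—R7 8] → take R7—R8 (7); add R8.
Step 4: frontier [R2—R3 12, R6—R7 8, R2—R8 6, R4—R8 8] → take R2—R8 (6); add R2.
Step 5: frontier [R2—R6 4, R6—R7 8, R4—R8 8] → take R2—R6 (4); add R6.
Step 6: frontier [R6—R9 5, R4—R8 8] → take R6—R9 (5); add R9.
Step 7: frontier [R4—R8 8, R4—R9 11] → take R4—R8 (8); add R4.
The 2nd edge added is R3—R7.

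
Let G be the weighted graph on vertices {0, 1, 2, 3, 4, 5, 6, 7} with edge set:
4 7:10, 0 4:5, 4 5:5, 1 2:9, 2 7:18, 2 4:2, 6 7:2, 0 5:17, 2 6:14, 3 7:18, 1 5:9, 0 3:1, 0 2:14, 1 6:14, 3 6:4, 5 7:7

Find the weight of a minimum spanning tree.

28

Prim, starting at 4.
Step 1: cheapest edge leaving the tree is 2 4 (2); add 2.
Step 2: cheapest edge leaving the tree is 0 4 (5); add 0.
Step 3: cheapest edge leaving the tree is 0 3 (1); add 3.
Step 4: cheapest edge leaving the tree is 3 6 (4); add 6.
Step 5: cheapest edge leaving the tree is 6 7 (2); add 7.
Step 6: cheapest edge leaving the tree is 4 5 (5); add 5.
Step 7: cheapest edge leaving the tree is 1 2 (9); add 1.
MST edges: 2 4, 0 4, 0 3, 3 6, 6 7, 4 5, 1 2; total weight 2+5+1+4+2+5+9 = 28.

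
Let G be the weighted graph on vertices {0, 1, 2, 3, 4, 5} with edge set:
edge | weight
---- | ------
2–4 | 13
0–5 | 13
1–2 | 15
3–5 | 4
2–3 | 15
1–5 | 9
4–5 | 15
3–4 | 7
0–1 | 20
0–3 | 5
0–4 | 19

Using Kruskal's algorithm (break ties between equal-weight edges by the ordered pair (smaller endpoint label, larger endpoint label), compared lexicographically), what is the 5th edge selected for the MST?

2-4

Kruskal's algorithm — process edges by increasing weight (ties by edge label):
3–5 (4): add — endpoints in different components.
0–3 (5): add — endpoints in different components.
3–4 (7): add — endpoints in different components.
1–5 (9): add — endpoints in different components.
0–5 (13): skip — 0 and 5 already connected.
2–4 (13): add — endpoints in different components.
The 5th edge added is 2–4.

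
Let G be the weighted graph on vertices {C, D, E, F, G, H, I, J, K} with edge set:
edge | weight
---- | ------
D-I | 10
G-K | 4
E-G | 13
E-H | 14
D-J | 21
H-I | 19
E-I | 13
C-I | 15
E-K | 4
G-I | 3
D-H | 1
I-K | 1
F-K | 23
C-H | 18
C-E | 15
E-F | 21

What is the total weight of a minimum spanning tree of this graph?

76

Sort edges by weight, then run Kruskal:
D-H (1): add — endpoints in different components.
I-K (1): add — endpoints in different components.
G-I (3): add — endpoints in different components.
E-K (4): add — endpoints in different components.
G-K (4): skip — G and K already connected.
D-I (10): add — endpoints in different components.
E-G (13): skip — E and G already connected.
E-I (13): skip — E and I already connected.
E-H (14): skip — E and H already connected.
C-E (15): add — endpoints in different components.
C-I (15): skip — C and I already connected.
C-H (18): skip — C and H already connected.
H-I (19): skip — H and I already connected.
D-J (21): add — endpoints in different components.
E-F (21): add — endpoints in different components.
MST edges: D-H, I-K, G-I, E-K, D-I, C-E, D-J, E-F; total weight 1+1+3+4+10+15+21+21 = 76.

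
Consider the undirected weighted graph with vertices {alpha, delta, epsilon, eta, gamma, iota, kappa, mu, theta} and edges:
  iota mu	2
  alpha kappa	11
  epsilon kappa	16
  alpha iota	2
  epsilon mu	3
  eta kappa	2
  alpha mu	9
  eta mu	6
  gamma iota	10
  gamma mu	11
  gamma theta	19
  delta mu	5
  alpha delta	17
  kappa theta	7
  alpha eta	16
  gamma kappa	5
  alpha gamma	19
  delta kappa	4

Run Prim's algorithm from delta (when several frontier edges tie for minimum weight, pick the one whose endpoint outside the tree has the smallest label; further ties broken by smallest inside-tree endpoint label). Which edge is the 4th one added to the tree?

Prim, starting at delta.
Step 1: cheapest edge leaving the tree is delta kappa (4); add kappa.
Step 2: cheapest edge leaving the tree is eta kappa (2); add eta.
Step 3: cheapest edge leaving the tree is gamma kappa (5); add gamma.
Step 4: cheapest edge leaving the tree is delta mu (5); add mu.
Step 5: cheapest edge leaving the tree is iota mu (2); add iota.
Step 6: cheapest edge leaving the tree is alpha iota (2); add alpha.
Step 7: cheapest edge leaving the tree is epsilon mu (3); add epsilon.
Step 8: cheapest edge leaving the tree is kappa theta (7); add theta.
The 4th edge added is delta mu.

delta-mu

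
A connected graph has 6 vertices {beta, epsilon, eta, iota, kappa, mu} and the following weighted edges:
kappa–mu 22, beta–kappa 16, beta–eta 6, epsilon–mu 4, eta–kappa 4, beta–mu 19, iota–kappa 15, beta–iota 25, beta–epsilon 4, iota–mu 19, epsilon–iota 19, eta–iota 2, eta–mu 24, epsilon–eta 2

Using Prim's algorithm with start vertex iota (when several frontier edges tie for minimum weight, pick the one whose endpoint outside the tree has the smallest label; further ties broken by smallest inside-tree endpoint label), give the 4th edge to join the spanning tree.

eta-kappa

Grow the tree from iota using Prim:
Step 1: cheapest edge leaving the tree is eta–iota (2); add eta.
Step 2: cheapest edge leaving the tree is epsilon–eta (2); add epsilon.
Step 3: cheapest edge leaving the tree is beta–epsilon (4); add beta.
Step 4: cheapest edge leaving the tree is eta–kappa (4); add kappa.
Step 5: cheapest edge leaving the tree is epsilon–mu (4); add mu.
The 4th edge added is eta–kappa.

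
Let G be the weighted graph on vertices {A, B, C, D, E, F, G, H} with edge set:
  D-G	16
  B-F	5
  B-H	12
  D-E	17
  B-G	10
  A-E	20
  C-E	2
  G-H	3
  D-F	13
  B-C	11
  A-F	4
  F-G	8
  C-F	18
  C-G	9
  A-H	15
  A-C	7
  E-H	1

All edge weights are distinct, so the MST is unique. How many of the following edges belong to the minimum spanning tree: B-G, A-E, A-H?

Kruskal: consider edges lightest-first.
E-H (1): add — endpoints in different components.
C-E (2): add — endpoints in different components.
G-H (3): add — endpoints in different components.
A-F (4): add — endpoints in different components.
B-F (5): add — endpoints in different components.
A-C (7): add — endpoints in different components.
F-G (8): skip — F and G already connected.
C-G (9): skip — C and G already connected.
B-G (10): skip — B and G already connected.
B-C (11): skip — B and C already connected.
B-H (12): skip — B and H already connected.
D-F (13): add — endpoints in different components.
MST edge set: {E-H, C-E, G-H, A-F, B-F, A-C, D-F}.
Of the listed edges, {} are in the MST → 0.

0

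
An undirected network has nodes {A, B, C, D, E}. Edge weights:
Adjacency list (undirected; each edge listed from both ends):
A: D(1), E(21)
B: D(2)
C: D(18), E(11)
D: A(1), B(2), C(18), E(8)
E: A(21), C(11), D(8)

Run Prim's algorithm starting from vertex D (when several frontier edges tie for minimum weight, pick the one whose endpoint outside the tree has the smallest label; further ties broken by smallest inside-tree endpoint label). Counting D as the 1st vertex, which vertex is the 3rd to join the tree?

B

Prim, starting at D.
Step 1: frontier [A—D 1, B—D 2, D—E 8, C—D 18] → take A—D (1); add A.
Step 2: frontier [A—E 21, B—D 2, D—E 8, C—D 18] → take B—D (2); add B.
Step 3: frontier [A—E 21, D—E 8, C—D 18] → take D—E (8); add E.
Step 4: frontier [C—D 18, C—E 11] → take C—E (11); add C.
Vertex order: D, A, B, E, C. The 3rd vertex is B.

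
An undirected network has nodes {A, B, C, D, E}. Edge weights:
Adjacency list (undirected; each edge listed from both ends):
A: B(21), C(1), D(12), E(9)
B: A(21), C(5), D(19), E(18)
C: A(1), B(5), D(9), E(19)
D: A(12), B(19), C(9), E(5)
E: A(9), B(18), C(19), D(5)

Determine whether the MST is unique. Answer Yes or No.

Kruskal: consider edges lightest-first.
A–C (1): add — endpoints in different components.
B–C (5): add — endpoints in different components.
D–E (5): add — endpoints in different components.
A–E (9): add — endpoints in different components.
Non-tree edge C–D has weight 9, equal to the heaviest edge on its tree cycle — swapping gives another MST of the same weight. Not unique.

No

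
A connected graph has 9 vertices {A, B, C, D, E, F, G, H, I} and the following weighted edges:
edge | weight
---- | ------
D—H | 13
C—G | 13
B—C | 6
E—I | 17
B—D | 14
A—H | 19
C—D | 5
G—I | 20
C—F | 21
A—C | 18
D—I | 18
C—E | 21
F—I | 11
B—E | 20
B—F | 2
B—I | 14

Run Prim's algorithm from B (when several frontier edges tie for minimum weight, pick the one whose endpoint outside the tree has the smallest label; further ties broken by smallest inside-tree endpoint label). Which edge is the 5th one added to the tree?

Grow the tree from B using Prim:
Step 1: cheapest edge leaving the tree is B—F (2); add F.
Step 2: cheapest edge leaving the tree is B—C (6); add C.
Step 3: cheapest edge leaving the tree is C—D (5); add D.
Step 4: cheapest edge leaving the tree is F—I (11); add I.
Step 5: cheapest edge leaving the tree is C—G (13); add G.
Step 6: cheapest edge leaving the tree is D—H (13); add H.
Step 7: cheapest edge leaving the tree is E—I (17); add E.
Step 8: cheapest edge leaving the tree is A—C (18); add A.
The 5th edge added is C—G.

C-G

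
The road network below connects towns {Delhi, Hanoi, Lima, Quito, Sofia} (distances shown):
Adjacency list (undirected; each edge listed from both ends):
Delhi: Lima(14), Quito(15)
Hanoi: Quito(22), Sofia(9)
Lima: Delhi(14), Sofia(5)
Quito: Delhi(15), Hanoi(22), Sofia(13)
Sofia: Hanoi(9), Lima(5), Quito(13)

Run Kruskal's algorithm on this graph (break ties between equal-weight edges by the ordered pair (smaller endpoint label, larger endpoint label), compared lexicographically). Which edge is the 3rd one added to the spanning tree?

Quito-Sofia

Sort edges by weight, then run Kruskal:
Lima—Sofia (5): add — endpoints in different components.
Hanoi—Sofia (9): add — endpoints in different components.
Quito—Sofia (13): add — endpoints in different components.
Delhi—Lima (14): add — endpoints in different components.
The 3rd edge added is Quito—Sofia.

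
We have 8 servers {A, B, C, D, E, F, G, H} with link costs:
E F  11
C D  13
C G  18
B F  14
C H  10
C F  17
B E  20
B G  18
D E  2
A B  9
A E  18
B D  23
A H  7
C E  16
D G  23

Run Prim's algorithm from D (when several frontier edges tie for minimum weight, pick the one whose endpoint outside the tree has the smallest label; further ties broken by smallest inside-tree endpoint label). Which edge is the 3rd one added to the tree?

C-D

Grow the tree from D using Prim:
Step 1: cheapest edge leaving the tree is D E (2); add E.
Step 2: cheapest edge leaving the tree is E F (11); add F.
Step 3: cheapest edge leaving the tree is C D (13); add C.
Step 4: cheapest edge leaving the tree is C H (10); add H.
Step 5: cheapest edge leaving the tree is A H (7); add A.
Step 6: cheapest edge leaving the tree is A B (9); add B.
Step 7: cheapest edge leaving the tree is B G (18); add G.
The 3rd edge added is C D.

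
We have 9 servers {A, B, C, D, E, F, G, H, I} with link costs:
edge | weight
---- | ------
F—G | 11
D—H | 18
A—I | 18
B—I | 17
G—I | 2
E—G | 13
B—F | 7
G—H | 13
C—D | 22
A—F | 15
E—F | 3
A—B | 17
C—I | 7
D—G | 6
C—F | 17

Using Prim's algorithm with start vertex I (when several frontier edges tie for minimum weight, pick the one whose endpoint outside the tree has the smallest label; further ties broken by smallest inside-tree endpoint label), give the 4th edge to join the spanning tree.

F-G

Grow the tree from I using Prim:
Step 1: cheapest edge leaving the tree is G—I (2); add G.
Step 2: cheapest edge leaving the tree is D—G (6); add D.
Step 3: cheapest edge leaving the tree is C—I (7); add C.
Step 4: cheapest edge leaving the tree is F—G (11); add F.
Step 5: cheapest edge leaving the tree is E—F (3); add E.
Step 6: cheapest edge leaving the tree is B—F (7); add B.
Step 7: cheapest edge leaving the tree is G—H (13); add H.
Step 8: cheapest edge leaving the tree is A—F (15); add A.
The 4th edge added is F—G.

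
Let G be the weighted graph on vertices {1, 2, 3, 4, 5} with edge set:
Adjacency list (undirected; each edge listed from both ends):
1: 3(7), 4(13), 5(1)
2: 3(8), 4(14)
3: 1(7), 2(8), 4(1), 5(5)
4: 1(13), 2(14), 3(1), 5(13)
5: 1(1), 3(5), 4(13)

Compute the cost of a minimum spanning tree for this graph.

15

Kruskal's algorithm — process edges by increasing weight (ties by edge label):
1-5 (1): add — endpoints in different components.
3-4 (1): add — endpoints in different components.
3-5 (5): add — endpoints in different components.
1-3 (7): skip — 1 and 3 already connected.
2-3 (8): add — endpoints in different components.
MST edges: 1-5, 3-4, 3-5, 2-3; total weight 1+1+5+8 = 15.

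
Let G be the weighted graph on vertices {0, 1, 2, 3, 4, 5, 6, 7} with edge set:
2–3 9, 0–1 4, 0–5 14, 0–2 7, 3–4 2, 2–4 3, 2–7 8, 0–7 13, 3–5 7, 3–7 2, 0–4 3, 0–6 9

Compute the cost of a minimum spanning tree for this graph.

30

Kruskal: consider edges lightest-first.
3–4 (2): add — endpoints in different components.
3–7 (2): add — endpoints in different components.
0–4 (3): add — endpoints in different components.
2–4 (3): add — endpoints in different components.
0–1 (4): add — endpoints in different components.
0–2 (7): skip — 0 and 2 already connected.
3–5 (7): add — endpoints in different components.
2–7 (8): skip — 2 and 7 already connected.
0–6 (9): add — endpoints in different components.
MST edges: 3–4, 3–7, 0–4, 2–4, 0–1, 3–5, 0–6; total weight 2+2+3+3+4+7+9 = 30.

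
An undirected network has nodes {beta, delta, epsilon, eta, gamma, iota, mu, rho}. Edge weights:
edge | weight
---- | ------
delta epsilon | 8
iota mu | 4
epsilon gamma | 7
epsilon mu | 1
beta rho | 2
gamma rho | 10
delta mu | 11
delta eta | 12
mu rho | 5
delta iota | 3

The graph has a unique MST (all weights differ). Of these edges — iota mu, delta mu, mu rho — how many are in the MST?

2

Sort edges by weight, then run Kruskal:
epsilon mu (1): add — endpoints in different components.
beta rho (2): add — endpoints in different components.
delta iota (3): add — endpoints in different components.
iota mu (4): add — endpoints in different components.
mu rho (5): add — endpoints in different components.
epsilon gamma (7): add — endpoints in different components.
delta epsilon (8): skip — delta and epsilon already connected.
gamma rho (10): skip — rho and gamma already connected.
delta mu (11): skip — delta and mu already connected.
delta eta (12): add — endpoints in different components.
MST edge set: {epsilon mu, beta rho, delta iota, iota mu, mu rho, epsilon gamma, delta eta}.
Of the listed edges, {iota mu, mu rho} are in the MST → 2.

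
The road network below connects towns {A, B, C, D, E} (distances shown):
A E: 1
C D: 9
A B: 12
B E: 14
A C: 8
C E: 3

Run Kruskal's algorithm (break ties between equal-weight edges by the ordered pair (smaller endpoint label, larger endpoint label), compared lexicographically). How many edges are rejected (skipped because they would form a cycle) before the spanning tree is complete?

1

Kruskal's algorithm — process edges by increasing weight (ties by edge label):
A E (1): add — endpoints in different components.
C E (3): add — endpoints in different components.
A C (8): skip — A and C already connected.
C D (9): add — endpoints in different components.
A B (12): add — endpoints in different components.
Edges rejected before the tree was complete: 1.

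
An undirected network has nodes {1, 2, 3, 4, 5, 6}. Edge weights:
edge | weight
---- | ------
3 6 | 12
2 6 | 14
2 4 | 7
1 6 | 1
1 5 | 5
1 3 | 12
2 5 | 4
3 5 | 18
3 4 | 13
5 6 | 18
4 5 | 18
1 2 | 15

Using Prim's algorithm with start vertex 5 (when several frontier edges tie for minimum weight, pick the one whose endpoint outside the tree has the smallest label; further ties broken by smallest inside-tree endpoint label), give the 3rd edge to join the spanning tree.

1-6

Prim's algorithm from 5:
Step 1: cheapest edge leaving the tree is 2 5 (4); add 2.
Step 2: cheapest edge leaving the tree is 1 5 (5); add 1.
Step 3: cheapest edge leaving the tree is 1 6 (1); add 6.
Step 4: cheapest edge leaving the tree is 2 4 (7); add 4.
Step 5: cheapest edge leaving the tree is 1 3 (12); add 3.
The 3rd edge added is 1 6.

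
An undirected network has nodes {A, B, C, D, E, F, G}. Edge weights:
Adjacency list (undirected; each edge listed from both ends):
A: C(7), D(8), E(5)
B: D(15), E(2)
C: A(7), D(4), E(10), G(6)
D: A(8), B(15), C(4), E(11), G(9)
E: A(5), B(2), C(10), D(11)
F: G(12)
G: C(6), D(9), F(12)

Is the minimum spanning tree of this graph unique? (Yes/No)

Yes

Kruskal's algorithm — process edges by increasing weight (ties by edge label):
B E (2): add. Components now {A} {B,E} {C} {D} {F} {G}
C D (4): add. Components now {A} {B,E} {C,D} {F} {G}
A E (5): add. Components now {A,B,E} {C,D} {F} {G}
C G (6): add. Components now {A,B,E} {C,D,G} {F}
A C (7): add. Components now {A,B,C,D,E,G} {F}
A D (8): skip — A and D already connected.
D G (9): skip — D and G already connected.
C E (10): skip — C and E already connected.
D E (11): skip — D and E already connected.
F G (12): add. Components now {A,B,C,D,E,F,G}
Every non-tree edge has weight strictly greater than the heaviest edge on the tree path between its endpoints, so the MST is unique.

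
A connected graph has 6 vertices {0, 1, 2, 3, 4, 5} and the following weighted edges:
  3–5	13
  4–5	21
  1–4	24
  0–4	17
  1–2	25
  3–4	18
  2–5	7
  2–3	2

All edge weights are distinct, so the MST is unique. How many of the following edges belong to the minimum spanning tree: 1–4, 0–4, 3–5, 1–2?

2

Kruskal's algorithm — process edges by increasing weight (ties by edge label):
2–3 (2): add — endpoints in different components.
2–5 (7): add — endpoints in different components.
3–5 (13): skip — 3 and 5 already connected.
0–4 (17): add — endpoints in different components.
3–4 (18): add — endpoints in different components.
4–5 (21): skip — 4 and 5 already connected.
1–4 (24): add — endpoints in different components.
MST edge set: {2–3, 2–5, 0–4, 3–4, 1–4}.
Of the listed edges, {1–4, 0–4} are in the MST → 2.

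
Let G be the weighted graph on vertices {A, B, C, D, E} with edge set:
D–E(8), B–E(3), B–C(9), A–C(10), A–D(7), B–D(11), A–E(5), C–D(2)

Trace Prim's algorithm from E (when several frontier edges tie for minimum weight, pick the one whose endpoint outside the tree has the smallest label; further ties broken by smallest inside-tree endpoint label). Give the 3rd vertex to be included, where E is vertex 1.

A

Prim, starting at E.
Step 1: cheapest edge leaving the tree is B–E (3); add B.
Step 2: cheapest edge leaving the tree is A–E (5); add A.
Step 3: cheapest edge leaving the tree is A–D (7); add D.
Step 4: cheapest edge leaving the tree is C–D (2); add C.
Vertex order: E, B, A, D, C. The 3rd vertex is A.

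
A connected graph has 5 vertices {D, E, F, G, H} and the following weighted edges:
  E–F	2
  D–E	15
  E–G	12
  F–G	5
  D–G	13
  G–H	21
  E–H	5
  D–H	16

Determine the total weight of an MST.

25

Grow the tree from F using Prim:
Step 1: cheapest edge leaving the tree is E–F (2); add E.
Step 2: cheapest edge leaving the tree is F–G (5); add G.
Step 3: cheapest edge leaving the tree is E–H (5); add H.
Step 4: cheapest edge leaving the tree is D–G (13); add D.
MST edges: E–F, F–G, E–H, D–G; total weight 2+5+5+13 = 25.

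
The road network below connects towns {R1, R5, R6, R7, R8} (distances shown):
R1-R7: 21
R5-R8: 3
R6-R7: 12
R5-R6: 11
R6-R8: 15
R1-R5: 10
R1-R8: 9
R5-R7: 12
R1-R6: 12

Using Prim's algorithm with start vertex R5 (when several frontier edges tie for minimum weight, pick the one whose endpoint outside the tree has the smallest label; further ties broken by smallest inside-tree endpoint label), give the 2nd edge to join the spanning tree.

R1-R8

Grow the tree from R5 using Prim:
Step 1: frontier [R5-R8 3, R1-R5 10, R5-R6 11, R5-R7 12] → take R5-R8 (3); add R8.
Step 2: frontier [R1-R5 10, R5-R6 11, R5-R7 12, R1-R8 9, R6-R8 15] → take R1-R8 (9); add R1.
Step 3: frontier [R1-R6 12, R1-R7 21, R5-R6 11, R5-R7 12, R6-R8 15] → take R5-R6 (11); add R6.
Step 4: frontier [R1-R7 21, R5-R7 12, R6-R7 12] → take R5-R7 (12); add R7.
The 2nd edge added is R1-R8.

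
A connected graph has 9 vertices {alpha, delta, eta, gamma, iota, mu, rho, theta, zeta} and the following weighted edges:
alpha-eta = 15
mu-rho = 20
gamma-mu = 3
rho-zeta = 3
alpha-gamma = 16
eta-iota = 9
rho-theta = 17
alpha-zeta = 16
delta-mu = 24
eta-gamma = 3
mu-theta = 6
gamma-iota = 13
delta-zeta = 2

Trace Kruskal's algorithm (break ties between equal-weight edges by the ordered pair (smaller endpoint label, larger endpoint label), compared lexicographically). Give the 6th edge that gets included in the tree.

Kruskal: consider edges lightest-first.
delta-zeta (2): add — endpoints in different components.
eta-gamma (3): add — endpoints in different components.
gamma-mu (3): add — endpoints in different components.
rho-zeta (3): add — endpoints in different components.
mu-theta (6): add — endpoints in different components.
eta-iota (9): add — endpoints in different components.
gamma-iota (13): skip — gamma and iota already connected.
alpha-eta (15): add — endpoints in different components.
alpha-gamma (16): skip — alpha and gamma already connected.
alpha-zeta (16): add — endpoints in different components.
The 6th edge added is eta-iota.

eta-iota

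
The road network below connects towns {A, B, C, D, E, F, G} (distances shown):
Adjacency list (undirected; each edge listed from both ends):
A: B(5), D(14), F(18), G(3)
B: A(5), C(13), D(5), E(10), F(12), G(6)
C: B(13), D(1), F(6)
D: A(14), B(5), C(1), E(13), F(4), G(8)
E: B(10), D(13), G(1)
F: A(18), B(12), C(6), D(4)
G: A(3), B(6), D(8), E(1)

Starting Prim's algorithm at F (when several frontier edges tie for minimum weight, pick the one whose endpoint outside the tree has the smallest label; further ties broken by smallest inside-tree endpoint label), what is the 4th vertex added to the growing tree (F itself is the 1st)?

Prim's algorithm from F:
Step 1: cheapest edge leaving the tree is D—F (4); add D.
Step 2: cheapest edge leaving the tree is C—D (1); add C.
Step 3: cheapest edge leaving the tree is B—D (5); add B.
Step 4: cheapest edge leaving the tree is A—B (5); add A.
Step 5: cheapest edge leaving the tree is A—G (3); add G.
Step 6: cheapest edge leaving the tree is E—G (1); add E.
Vertex order: F, D, C, B, A, G, E. The 4th vertex is B.

B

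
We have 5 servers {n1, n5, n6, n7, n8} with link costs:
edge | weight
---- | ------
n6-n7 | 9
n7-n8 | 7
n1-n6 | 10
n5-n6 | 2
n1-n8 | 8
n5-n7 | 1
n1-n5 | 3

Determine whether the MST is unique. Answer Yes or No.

Yes

Sort edges by weight, then run Kruskal:
n5-n7 (1): add — endpoints in different components.
n5-n6 (2): add — endpoints in different components.
n1-n5 (3): add — endpoints in different components.
n7-n8 (7): add — endpoints in different components.
Every non-tree edge has weight strictly greater than the heaviest edge on the tree path between its endpoints, so the MST is unique.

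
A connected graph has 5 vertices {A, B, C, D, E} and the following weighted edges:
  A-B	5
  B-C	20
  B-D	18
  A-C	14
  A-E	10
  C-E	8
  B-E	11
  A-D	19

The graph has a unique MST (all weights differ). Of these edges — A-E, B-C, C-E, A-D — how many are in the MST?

Kruskal's algorithm — process edges by increasing weight (ties by edge label):
A-B (5): add. Components now {A,B} {C} {D} {E}
C-E (8): add. Components now {A,B} {C,E} {D}
A-E (10): add. Components now {A,B,C,E} {D}
B-E (11): skip — B and E already connected.
A-C (14): skip — A and C already connected.
B-D (18): add. Components now {A,B,C,D,E}
MST edge set: {A-B, C-E, A-E, B-D}.
Of the listed edges, {A-E, C-E} are in the MST → 2.

2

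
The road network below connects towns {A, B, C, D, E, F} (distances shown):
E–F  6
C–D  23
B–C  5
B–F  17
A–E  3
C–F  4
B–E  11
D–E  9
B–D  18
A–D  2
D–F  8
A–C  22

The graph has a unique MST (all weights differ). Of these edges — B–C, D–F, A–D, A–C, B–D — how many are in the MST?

2

Kruskal: consider edges lightest-first.
A–D (2): add. Components now {A,D} {B} {C} {E} {F}
A–E (3): add. Components now {A,D,E} {B} {C} {F}
C–F (4): add. Components now {A,D,E} {B} {C,F}
B–C (5): add. Components now {A,D,E} {B,C,F}
E–F (6): add. Components now {A,B,C,D,E,F}
MST edge set: {A–D, A–E, C–F, B–C, E–F}.
Of the listed edges, {B–C, A–D} are in the MST → 2.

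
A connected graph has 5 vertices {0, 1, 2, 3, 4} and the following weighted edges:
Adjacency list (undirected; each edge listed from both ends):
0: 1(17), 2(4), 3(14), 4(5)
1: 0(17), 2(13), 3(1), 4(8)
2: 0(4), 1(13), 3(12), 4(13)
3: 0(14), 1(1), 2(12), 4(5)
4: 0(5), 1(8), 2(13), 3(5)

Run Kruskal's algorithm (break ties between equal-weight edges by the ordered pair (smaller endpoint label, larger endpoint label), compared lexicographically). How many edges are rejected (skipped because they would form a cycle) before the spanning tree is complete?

0

Kruskal's algorithm — process edges by increasing weight (ties by edge label):
1 3 (1): add. Components now {0} {1,3} {2} {4}
0 2 (4): add. Components now {0,2} {1,3} {4}
0 4 (5): add. Components now {0,2,4} {1,3}
3 4 (5): add. Components now {0,1,2,3,4}
Edges rejected before the tree was complete: 0.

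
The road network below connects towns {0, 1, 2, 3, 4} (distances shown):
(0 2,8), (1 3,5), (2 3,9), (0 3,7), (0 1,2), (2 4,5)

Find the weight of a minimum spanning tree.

Prim, starting at 4.
Step 1: cheapest edge leaving the tree is 2 4 (5); add 2.
Step 2: cheapest edge leaving the tree is 0 2 (8); add 0.
Step 3: cheapest edge leaving the tree is 0 1 (2); add 1.
Step 4: cheapest edge leaving the tree is 1 3 (5); add 3.
MST edges: 2 4, 0 2, 0 1, 1 3; total weight 5+8+2+5 = 20.

20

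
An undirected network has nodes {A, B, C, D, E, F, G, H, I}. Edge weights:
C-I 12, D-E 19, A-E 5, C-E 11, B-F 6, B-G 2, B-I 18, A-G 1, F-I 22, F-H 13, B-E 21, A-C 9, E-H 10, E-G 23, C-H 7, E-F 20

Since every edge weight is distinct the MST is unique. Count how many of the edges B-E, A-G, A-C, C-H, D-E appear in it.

Kruskal's algorithm — process edges by increasing weight (ties by edge label):
A-G (1): add — endpoints in different components.
B-G (2): add — endpoints in different components.
A-E (5): add — endpoints in different components.
B-F (6): add — endpoints in different components.
C-H (7): add — endpoints in different components.
A-C (9): add — endpoints in different components.
E-H (10): skip — E and H already connected.
C-E (11): skip — C and E already connected.
C-I (12): add — endpoints in different components.
F-H (13): skip — F and H already connected.
B-I (18): skip — B and I already connected.
D-E (19): add — endpoints in different components.
MST edge set: {A-G, B-G, A-E, B-F, C-H, A-C, C-I, D-E}.
Of the listed edges, {A-G, A-C, C-H, D-E} are in the MST → 4.

4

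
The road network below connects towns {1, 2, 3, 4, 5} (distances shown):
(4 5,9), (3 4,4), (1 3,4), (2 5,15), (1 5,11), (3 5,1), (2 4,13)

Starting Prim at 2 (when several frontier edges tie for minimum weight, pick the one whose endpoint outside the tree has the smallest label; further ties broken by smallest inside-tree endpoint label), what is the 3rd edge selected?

Prim's algorithm from 2:
Step 1: cheapest edge leaving the tree is 2 4 (13); add 4.
Step 2: cheapest edge leaving the tree is 3 4 (4); add 3.
Step 3: cheapest edge leaving the tree is 3 5 (1); add 5.
Step 4: cheapest edge leaving the tree is 1 3 (4); add 1.
The 3rd edge added is 3 5.

3-5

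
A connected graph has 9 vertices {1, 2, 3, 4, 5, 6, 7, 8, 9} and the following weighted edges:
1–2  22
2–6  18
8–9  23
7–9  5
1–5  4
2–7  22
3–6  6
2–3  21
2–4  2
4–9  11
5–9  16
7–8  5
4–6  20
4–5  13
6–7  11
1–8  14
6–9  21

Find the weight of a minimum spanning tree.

Prim, starting at 4.
Step 1: cheapest edge leaving the tree is 2–4 (2); add 2.
Step 2: cheapest edge leaving the tree is 4–9 (11); add 9.
Step 3: cheapest edge leaving the tree is 7–9 (5); add 7.
Step 4: cheapest edge leaving the tree is 7–8 (5); add 8.
Step 5: cheapest edge leaving the tree is 6–7 (11); add 6.
Step 6: cheapest edge leaving the tree is 3–6 (6); add 3.
Step 7: cheapest edge leaving the tree is 4–5 (13); add 5.
Step 8: cheapest edge leaving the tree is 1–5 (4); add 1.
MST edges: 2–4, 4–9, 7–9, 7–8, 6–7, 3–6, 4–5, 1–5; total weight 2+11+5+5+11+6+13+4 = 57.

57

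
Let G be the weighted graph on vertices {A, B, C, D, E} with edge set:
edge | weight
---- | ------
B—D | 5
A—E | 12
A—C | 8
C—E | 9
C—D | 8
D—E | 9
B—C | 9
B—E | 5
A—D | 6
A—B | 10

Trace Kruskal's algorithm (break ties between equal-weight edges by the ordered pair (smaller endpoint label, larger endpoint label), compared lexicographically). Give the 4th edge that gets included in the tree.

Sort edges by weight, then run Kruskal:
B—D (5): add. Components now {A} {B,D} {C} {E}
B—E (5): add. Components now {A} {B,D,E} {C}
A—D (6): add. Components now {A,B,D,E} {C}
A—C (8): add. Components now {A,B,C,D,E}
The 4th edge added is A—C.

A-C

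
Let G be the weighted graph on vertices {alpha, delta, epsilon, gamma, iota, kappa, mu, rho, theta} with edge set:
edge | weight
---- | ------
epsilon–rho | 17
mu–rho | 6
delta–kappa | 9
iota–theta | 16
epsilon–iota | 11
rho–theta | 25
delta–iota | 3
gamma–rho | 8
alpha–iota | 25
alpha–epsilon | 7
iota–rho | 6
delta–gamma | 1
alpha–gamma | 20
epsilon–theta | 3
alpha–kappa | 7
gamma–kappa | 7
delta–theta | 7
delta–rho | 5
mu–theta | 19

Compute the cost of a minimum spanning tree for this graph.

Sort edges by weight, then run Kruskal:
delta–gamma (1): add — endpoints in different components.
delta–iota (3): add — endpoints in different components.
epsilon–theta (3): add — endpoints in different components.
delta–rho (5): add — endpoints in different components.
iota–rho (6): skip — rho and iota already connected.
mu–rho (6): add — endpoints in different components.
alpha–epsilon (7): add — endpoints in different components.
alpha–kappa (7): add — endpoints in different components.
delta–theta (7): add — endpoints in different components.
MST edges: delta–gamma, delta–iota, epsilon–theta, delta–rho, mu–rho, alpha–epsilon, alpha–kappa, delta–theta; total weight 1+3+3+5+6+7+7+7 = 39.

39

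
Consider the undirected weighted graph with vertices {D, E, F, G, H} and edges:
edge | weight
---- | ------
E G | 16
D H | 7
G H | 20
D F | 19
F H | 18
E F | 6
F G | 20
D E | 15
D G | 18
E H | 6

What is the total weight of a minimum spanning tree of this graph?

35

Kruskal's algorithm — process edges by increasing weight (ties by edge label):
E F (6): add. Components now {D} {E,F} {G} {H}
E H (6): add. Components now {D} {E,F,H} {G}
D H (7): add. Components now {D,E,F,H} {G}
D E (15): skip — D and E already connected.
E G (16): add. Components now {D,E,F,G,H}
MST edges: E F, E H, D H, E G; total weight 6+6+7+16 = 35.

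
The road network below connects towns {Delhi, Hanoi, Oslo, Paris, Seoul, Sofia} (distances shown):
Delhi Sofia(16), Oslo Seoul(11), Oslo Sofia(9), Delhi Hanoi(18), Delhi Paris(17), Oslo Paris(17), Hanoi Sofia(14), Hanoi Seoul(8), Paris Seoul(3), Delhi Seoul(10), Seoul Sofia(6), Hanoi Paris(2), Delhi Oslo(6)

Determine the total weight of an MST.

26

Prim, starting at Oslo.
Step 1: cheapest edge leaving the tree is Delhi Oslo (6); add Delhi.
Step 2: cheapest edge leaving the tree is Oslo Sofia (9); add Sofia.
Step 3: cheapest edge leaving the tree is Seoul Sofia (6); add Seoul.
Step 4: cheapest edge leaving the tree is Paris Seoul (3); add Paris.
Step 5: cheapest edge leaving the tree is Hanoi Paris (2); add Hanoi.
MST edges: Delhi Oslo, Oslo Sofia, Seoul Sofia, Paris Seoul, Hanoi Paris; total weight 6+9+6+3+2 = 26.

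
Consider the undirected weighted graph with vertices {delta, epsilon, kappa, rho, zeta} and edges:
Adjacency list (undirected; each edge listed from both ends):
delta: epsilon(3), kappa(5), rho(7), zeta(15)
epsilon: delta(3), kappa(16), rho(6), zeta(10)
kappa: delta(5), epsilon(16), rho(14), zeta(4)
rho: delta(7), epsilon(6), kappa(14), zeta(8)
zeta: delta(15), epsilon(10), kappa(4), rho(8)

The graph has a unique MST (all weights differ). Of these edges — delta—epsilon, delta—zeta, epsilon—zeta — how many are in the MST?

1

Kruskal's algorithm — process edges by increasing weight (ties by edge label):
delta—epsilon (3): add — endpoints in different components.
kappa—zeta (4): add — endpoints in different components.
delta—kappa (5): add — endpoints in different components.
epsilon—rho (6): add — endpoints in different components.
MST edge set: {delta—epsilon, kappa—zeta, delta—kappa, epsilon—rho}.
Of the listed edges, {delta—epsilon} are in the MST → 1.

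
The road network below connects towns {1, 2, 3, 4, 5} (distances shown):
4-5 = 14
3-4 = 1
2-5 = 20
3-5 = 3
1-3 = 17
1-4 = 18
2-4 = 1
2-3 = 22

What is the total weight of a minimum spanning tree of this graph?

22

Kruskal's algorithm — process edges by increasing weight (ties by edge label):
2-4 (1): add — endpoints in different components.
3-4 (1): add — endpoints in different components.
3-5 (3): add — endpoints in different components.
4-5 (14): skip — 4 and 5 already connected.
1-3 (17): add — endpoints in different components.
MST edges: 2-4, 3-4, 3-5, 1-3; total weight 1+1+3+17 = 22.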